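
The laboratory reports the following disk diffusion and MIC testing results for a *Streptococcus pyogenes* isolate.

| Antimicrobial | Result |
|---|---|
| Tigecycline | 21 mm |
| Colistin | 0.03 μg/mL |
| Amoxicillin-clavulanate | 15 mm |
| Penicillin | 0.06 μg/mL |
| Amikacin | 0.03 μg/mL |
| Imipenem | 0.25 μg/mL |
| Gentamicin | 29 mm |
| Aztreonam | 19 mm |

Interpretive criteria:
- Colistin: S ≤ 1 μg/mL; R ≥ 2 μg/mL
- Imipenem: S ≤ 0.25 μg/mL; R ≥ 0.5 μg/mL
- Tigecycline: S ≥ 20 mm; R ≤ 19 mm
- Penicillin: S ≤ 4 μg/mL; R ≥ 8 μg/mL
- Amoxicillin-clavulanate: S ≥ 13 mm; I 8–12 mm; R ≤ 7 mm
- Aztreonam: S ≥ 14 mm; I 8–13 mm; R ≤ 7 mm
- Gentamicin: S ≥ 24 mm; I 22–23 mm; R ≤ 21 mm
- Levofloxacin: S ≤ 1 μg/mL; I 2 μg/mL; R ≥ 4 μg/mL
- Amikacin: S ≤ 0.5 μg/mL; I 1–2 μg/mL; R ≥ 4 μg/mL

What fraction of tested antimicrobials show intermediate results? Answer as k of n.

Tigecycline 21 mm: ≥ 20 mm → susceptible
Colistin 0.03 μg/mL: ≤ 1 μg/mL → S
Amoxicillin-clavulanate (15 mm) ≥ 13 mm → Susceptible
Penicillin (0.06 μg/mL) ≤ 4 μg/mL → susceptible
Amikacin: 0.03 μg/mL is ≤ 0.5 μg/mL — susceptible
Imipenem: 0.25 μg/mL is ≤ 0.25 μg/mL — Susceptible
Gentamicin (29 mm) ≥ 24 mm — S
Aztreonam 19 mm: ≥ 14 mm → susceptible
Intermediate: 0/8

0 of 8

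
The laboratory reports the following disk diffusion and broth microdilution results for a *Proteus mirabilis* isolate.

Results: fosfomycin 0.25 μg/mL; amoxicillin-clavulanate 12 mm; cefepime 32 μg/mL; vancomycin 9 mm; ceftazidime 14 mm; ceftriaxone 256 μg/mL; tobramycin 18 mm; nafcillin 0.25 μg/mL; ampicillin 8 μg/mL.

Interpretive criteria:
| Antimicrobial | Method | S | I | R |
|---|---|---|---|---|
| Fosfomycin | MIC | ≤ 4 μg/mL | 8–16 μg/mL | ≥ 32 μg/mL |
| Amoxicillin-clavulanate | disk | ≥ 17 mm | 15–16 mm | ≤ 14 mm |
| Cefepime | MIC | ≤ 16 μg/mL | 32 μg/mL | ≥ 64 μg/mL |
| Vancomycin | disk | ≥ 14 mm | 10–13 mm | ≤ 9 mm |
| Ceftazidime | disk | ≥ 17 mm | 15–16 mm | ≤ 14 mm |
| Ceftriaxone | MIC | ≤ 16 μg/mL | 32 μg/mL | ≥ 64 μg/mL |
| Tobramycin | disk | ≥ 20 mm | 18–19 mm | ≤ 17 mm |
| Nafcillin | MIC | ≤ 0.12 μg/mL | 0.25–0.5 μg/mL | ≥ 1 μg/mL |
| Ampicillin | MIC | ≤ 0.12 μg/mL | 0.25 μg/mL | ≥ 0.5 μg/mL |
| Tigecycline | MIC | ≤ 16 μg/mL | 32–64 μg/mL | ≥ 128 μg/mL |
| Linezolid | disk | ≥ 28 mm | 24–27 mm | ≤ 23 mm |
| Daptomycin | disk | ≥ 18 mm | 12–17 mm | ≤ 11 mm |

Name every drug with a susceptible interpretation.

fosfomycin

Fosfomycin 0.25 μg/mL: ≤ 4 μg/mL — S
Amoxicillin-clavulanate (12 mm) ≤ 14 mm — resistant
Cefepime 32 μg/mL: = 32 μg/mL ⇒ intermediate
Vancomycin (9 mm) ≤ 9 mm → resistant
Ceftazidime: 14 mm is ≤ 14 mm — R
Ceftriaxone 256 μg/mL: ≥ 64 μg/mL → R
Tobramycin: 18 mm is in 18–19 mm — Intermediate
Nafcillin (0.25 μg/mL) in 0.25–0.5 μg/mL → I
Ampicillin: 8 μg/mL is ≥ 0.5 μg/mL ⇒ Resistant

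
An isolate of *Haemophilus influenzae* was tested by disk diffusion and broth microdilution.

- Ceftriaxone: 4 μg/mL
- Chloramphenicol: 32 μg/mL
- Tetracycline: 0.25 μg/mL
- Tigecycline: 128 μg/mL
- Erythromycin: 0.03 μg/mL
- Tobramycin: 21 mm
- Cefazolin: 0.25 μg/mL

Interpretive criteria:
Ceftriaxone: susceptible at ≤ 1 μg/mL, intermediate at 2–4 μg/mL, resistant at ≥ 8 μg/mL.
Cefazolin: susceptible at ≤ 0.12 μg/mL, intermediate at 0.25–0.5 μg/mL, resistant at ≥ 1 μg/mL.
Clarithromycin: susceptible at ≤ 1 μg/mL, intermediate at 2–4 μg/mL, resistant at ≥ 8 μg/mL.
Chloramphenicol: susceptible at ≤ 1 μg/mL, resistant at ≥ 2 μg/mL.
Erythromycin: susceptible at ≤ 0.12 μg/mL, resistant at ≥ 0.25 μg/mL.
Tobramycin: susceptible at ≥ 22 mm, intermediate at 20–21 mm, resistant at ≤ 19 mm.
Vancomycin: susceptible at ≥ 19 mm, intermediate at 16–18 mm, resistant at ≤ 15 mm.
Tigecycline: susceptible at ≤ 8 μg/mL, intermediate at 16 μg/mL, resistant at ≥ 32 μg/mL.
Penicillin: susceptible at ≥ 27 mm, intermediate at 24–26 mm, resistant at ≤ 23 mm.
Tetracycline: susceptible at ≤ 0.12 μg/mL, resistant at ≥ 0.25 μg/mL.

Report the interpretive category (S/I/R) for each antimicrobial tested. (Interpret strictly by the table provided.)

Ceftriaxone: 4 μg/mL is in 2–4 μg/mL — intermediate
Chloramphenicol: 32 μg/mL is ≥ 2 μg/mL ⇒ resistant
Tetracycline: 0.25 μg/mL is ≥ 0.25 μg/mL → resistant
Tigecycline 128 μg/mL: ≥ 32 μg/mL ⇒ Resistant
Erythromycin: 0.03 μg/mL is ≤ 0.12 μg/mL — susceptible
Tobramycin 21 mm: in 20–21 mm ⇒ Intermediate
Cefazolin 0.25 μg/mL: in 0.25–0.5 μg/mL ⇒ I

I, R, R, R, S, I, I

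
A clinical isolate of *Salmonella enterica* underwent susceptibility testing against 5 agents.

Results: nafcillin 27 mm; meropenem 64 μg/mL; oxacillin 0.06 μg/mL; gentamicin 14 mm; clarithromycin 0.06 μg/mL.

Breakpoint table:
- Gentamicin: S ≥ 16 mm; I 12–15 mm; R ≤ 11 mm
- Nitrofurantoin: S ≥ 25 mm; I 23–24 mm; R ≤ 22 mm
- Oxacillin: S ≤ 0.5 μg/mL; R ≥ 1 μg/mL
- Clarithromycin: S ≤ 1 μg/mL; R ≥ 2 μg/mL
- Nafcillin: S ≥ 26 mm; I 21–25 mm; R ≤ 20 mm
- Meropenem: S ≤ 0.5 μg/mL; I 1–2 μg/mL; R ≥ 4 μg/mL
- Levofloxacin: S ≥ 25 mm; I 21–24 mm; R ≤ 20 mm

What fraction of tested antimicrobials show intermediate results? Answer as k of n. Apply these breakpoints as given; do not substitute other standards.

1 of 5

Nafcillin (27 mm) ≥ 26 mm → S
Meropenem (64 μg/mL) ≥ 4 μg/mL → resistant
Oxacillin (0.06 μg/mL) ≤ 0.5 μg/mL ⇒ S
Gentamicin (14 mm) in 12–15 mm → intermediate
Clarithromycin 0.06 μg/mL: ≤ 1 μg/mL — susceptible
Intermediate: 1/5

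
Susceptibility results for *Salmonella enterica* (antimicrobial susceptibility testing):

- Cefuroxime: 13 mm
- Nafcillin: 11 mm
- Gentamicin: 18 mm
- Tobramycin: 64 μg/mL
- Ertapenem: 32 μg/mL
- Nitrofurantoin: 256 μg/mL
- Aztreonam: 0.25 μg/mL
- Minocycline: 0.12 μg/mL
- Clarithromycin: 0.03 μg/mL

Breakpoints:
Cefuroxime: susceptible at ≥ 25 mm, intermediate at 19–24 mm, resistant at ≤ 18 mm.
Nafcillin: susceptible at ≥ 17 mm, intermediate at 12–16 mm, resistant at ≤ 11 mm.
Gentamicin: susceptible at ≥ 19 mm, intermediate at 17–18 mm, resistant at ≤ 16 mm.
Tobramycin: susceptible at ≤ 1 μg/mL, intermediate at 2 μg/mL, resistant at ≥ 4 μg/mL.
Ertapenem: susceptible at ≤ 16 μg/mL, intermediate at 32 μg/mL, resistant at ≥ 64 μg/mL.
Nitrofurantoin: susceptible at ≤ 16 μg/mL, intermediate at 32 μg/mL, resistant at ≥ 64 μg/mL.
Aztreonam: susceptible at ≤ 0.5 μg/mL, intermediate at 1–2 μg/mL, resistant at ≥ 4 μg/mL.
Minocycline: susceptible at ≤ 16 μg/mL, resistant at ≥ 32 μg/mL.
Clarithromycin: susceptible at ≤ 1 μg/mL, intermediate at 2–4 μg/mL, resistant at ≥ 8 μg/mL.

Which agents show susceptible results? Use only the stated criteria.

aztreonam, minocycline, clarithromycin

Cefuroxime 13 mm: ≤ 18 mm → R
Nafcillin: 11 mm is ≤ 11 mm → resistant
Gentamicin 18 mm: in 17–18 mm — Intermediate
Tobramycin 64 μg/mL: ≥ 4 μg/mL — Resistant
Ertapenem: 32 μg/mL is = 32 μg/mL ⇒ I
Nitrofurantoin 256 μg/mL: ≥ 64 μg/mL ⇒ Resistant
Aztreonam: 0.25 μg/mL is ≤ 0.5 μg/mL — susceptible
Minocycline: 0.12 μg/mL is ≤ 16 μg/mL — S
Clarithromycin (0.03 μg/mL) ≤ 1 μg/mL — Susceptible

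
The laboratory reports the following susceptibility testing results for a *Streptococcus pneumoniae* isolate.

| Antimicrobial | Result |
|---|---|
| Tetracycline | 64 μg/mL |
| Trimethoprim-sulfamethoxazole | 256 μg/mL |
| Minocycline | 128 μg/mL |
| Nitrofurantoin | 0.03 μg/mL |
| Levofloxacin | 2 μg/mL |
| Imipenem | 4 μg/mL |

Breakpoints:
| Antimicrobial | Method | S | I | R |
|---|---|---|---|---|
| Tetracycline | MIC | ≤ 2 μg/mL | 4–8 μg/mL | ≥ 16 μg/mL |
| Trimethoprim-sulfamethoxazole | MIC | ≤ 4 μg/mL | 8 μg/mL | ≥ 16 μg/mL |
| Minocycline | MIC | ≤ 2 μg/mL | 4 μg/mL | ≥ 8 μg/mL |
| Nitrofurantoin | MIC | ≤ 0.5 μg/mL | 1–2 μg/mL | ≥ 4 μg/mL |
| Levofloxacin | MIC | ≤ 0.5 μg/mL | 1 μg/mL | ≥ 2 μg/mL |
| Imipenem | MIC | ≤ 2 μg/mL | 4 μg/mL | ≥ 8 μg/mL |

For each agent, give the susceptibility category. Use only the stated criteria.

R, R, R, S, R, I

Tetracycline (64 μg/mL) ≥ 16 μg/mL — resistant
Trimethoprim-sulfamethoxazole (256 μg/mL) ≥ 16 μg/mL → R
Minocycline (128 μg/mL) ≥ 8 μg/mL — Resistant
Nitrofurantoin (0.03 μg/mL) ≤ 0.5 μg/mL — susceptible
Levofloxacin (2 μg/mL) ≥ 2 μg/mL ⇒ resistant
Imipenem (4 μg/mL) = 4 μg/mL → I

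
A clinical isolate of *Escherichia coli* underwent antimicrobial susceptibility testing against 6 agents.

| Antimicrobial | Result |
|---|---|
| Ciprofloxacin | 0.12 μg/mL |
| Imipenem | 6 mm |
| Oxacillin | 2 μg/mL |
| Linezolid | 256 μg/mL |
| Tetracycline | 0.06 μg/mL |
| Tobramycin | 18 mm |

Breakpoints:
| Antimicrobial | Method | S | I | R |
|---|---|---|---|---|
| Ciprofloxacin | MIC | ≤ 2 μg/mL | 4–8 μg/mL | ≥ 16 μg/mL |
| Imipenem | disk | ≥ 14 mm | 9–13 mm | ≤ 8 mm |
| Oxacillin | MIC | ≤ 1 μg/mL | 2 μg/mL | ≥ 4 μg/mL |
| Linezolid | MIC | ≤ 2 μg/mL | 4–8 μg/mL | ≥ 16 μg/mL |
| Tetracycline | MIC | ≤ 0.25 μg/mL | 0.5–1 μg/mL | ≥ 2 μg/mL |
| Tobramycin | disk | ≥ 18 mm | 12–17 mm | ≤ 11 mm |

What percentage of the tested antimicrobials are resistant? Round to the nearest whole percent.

Ciprofloxacin (0.12 μg/mL) ≤ 2 μg/mL → susceptible
Imipenem: 6 mm is ≤ 8 mm — R
Oxacillin (2 μg/mL) = 2 μg/mL → Intermediate
Linezolid 256 μg/mL: ≥ 16 μg/mL — R
Tetracycline (0.06 μg/mL) ≤ 0.25 μg/mL → S
Tobramycin 18 mm: ≥ 18 mm — Susceptible
Resistant: 2/6

33%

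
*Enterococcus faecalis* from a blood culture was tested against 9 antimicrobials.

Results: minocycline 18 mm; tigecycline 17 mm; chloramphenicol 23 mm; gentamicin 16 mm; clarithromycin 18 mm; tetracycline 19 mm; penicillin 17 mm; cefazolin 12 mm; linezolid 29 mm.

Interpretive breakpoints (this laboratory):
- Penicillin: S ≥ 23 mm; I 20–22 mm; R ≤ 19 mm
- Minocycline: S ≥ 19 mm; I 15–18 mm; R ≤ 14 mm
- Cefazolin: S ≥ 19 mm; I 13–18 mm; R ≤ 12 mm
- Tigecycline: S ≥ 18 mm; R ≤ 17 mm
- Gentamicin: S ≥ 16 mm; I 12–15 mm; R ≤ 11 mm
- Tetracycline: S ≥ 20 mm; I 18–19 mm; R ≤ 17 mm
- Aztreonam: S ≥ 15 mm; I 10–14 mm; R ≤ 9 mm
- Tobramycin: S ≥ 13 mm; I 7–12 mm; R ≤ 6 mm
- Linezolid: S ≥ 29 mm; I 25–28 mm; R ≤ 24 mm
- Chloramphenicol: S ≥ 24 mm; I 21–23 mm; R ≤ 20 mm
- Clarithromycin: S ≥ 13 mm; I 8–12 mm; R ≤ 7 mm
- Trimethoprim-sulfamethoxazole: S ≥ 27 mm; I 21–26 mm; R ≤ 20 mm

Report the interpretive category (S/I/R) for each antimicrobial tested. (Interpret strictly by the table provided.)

I, R, I, S, S, I, R, R, S

Minocycline: 18 mm is in 15–18 mm ⇒ Intermediate
Tigecycline: 17 mm is ≤ 17 mm — R
Chloramphenicol: 23 mm is in 21–23 mm — I
Gentamicin 16 mm: ≥ 16 mm ⇒ Susceptible
Clarithromycin 18 mm: ≥ 13 mm ⇒ susceptible
Tetracycline (19 mm) in 18–19 mm ⇒ intermediate
Penicillin 17 mm: ≤ 19 mm → R
Cefazolin: 12 mm is ≤ 12 mm → R
Linezolid (29 mm) ≥ 29 mm — Susceptible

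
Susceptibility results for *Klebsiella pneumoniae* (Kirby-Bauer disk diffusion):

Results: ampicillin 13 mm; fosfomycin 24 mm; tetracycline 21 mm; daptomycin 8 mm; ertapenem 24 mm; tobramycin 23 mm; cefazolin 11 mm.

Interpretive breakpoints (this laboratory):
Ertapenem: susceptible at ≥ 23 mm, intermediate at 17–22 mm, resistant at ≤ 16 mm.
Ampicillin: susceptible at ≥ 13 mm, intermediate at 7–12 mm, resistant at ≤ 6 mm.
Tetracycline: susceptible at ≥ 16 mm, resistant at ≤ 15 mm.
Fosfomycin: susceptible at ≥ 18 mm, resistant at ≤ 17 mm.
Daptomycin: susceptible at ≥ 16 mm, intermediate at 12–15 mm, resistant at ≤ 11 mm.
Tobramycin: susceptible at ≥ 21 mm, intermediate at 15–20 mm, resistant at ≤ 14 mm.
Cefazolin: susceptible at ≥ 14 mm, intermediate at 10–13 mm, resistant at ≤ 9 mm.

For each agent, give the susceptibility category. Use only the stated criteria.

S, S, S, R, S, S, I

Ampicillin (13 mm) ≥ 13 mm ⇒ susceptible
Fosfomycin: 24 mm is ≥ 18 mm — susceptible
Tetracycline 21 mm: ≥ 16 mm — susceptible
Daptomycin: 8 mm is ≤ 11 mm → resistant
Ertapenem 24 mm: ≥ 23 mm — S
Tobramycin 23 mm: ≥ 21 mm — Susceptible
Cefazolin: 11 mm is in 10–13 mm → intermediate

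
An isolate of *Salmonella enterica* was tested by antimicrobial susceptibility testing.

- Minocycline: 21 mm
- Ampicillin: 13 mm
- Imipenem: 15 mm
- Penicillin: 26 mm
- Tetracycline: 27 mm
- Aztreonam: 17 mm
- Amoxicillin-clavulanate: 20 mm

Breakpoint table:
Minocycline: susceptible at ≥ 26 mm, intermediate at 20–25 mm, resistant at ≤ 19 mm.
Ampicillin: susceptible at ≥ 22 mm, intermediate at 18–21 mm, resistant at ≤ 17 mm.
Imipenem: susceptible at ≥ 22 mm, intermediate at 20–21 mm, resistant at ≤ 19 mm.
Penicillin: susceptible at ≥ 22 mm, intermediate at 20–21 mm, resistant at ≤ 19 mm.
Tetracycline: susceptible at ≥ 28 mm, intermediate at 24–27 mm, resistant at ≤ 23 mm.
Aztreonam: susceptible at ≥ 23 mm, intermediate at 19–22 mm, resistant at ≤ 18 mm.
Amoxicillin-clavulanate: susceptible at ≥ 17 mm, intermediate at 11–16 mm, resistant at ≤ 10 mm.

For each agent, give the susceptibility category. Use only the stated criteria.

I, R, R, S, I, R, S

Minocycline (21 mm) in 20–25 mm → intermediate
Ampicillin: 13 mm is ≤ 17 mm → resistant
Imipenem 15 mm: ≤ 19 mm → Resistant
Penicillin 26 mm: ≥ 22 mm — Susceptible
Tetracycline 27 mm: in 24–27 mm → intermediate
Aztreonam: 17 mm is ≤ 18 mm → R
Amoxicillin-clavulanate 20 mm: ≥ 17 mm — Susceptible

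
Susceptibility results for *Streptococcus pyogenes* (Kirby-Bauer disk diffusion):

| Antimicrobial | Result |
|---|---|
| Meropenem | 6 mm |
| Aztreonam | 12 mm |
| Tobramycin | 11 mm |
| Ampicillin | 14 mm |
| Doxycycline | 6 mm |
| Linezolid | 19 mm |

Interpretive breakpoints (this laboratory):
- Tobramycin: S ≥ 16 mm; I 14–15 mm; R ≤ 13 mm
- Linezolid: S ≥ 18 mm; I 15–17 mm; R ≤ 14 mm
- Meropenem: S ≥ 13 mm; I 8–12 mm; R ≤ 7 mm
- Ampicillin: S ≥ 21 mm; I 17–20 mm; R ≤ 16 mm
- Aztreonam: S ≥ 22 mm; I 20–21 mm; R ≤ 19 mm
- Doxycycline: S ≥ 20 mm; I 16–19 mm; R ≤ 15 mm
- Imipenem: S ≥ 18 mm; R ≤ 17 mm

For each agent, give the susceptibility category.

Meropenem (6 mm) ≤ 7 mm — resistant
Aztreonam: 12 mm is ≤ 19 mm → Resistant
Tobramycin 11 mm: ≤ 13 mm ⇒ R
Ampicillin 14 mm: ≤ 16 mm ⇒ R
Doxycycline (6 mm) ≤ 15 mm ⇒ resistant
Linezolid: 19 mm is ≥ 18 mm — susceptible

R, R, R, R, R, S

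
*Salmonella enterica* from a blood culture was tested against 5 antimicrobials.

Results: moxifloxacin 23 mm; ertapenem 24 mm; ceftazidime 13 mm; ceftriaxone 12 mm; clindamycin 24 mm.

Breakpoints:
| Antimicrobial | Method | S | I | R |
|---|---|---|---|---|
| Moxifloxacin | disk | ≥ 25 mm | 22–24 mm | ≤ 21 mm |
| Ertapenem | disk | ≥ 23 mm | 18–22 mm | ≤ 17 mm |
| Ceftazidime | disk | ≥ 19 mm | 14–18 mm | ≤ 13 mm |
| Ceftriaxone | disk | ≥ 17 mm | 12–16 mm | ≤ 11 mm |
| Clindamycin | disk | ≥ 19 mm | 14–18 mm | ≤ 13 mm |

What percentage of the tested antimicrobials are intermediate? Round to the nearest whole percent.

40%

Moxifloxacin (23 mm) in 22–24 mm ⇒ Intermediate
Ertapenem 24 mm: ≥ 23 mm → S
Ceftazidime: 13 mm is ≤ 13 mm — R
Ceftriaxone 12 mm: in 12–16 mm → Intermediate
Clindamycin: 24 mm is ≥ 19 mm — susceptible
Intermediate: 2/5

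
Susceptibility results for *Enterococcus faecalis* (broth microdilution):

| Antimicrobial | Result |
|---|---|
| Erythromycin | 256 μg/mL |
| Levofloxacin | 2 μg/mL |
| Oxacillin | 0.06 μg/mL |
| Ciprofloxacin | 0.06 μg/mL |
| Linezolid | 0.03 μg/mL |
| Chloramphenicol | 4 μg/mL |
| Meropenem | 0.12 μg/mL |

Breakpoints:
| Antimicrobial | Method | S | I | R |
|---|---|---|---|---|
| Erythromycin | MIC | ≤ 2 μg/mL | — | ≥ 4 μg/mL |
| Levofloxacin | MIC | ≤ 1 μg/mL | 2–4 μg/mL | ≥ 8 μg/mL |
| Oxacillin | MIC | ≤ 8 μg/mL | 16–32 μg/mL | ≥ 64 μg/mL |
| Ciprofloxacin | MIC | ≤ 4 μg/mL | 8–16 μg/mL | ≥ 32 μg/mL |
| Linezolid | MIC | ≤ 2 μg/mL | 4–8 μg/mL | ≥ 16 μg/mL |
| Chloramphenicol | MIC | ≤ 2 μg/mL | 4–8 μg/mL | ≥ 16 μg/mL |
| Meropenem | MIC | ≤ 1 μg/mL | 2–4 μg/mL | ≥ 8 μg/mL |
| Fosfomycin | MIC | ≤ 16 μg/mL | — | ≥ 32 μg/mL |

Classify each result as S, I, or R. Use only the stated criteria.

Erythromycin (256 μg/mL) ≥ 4 μg/mL → Resistant
Levofloxacin (2 μg/mL) in 2–4 μg/mL → intermediate
Oxacillin (0.06 μg/mL) ≤ 8 μg/mL → susceptible
Ciprofloxacin 0.06 μg/mL: ≤ 4 μg/mL — susceptible
Linezolid (0.03 μg/mL) ≤ 2 μg/mL — S
Chloramphenicol (4 μg/mL) in 4–8 μg/mL ⇒ intermediate
Meropenem: 0.12 μg/mL is ≤ 1 μg/mL — Susceptible

R, I, S, S, S, I, S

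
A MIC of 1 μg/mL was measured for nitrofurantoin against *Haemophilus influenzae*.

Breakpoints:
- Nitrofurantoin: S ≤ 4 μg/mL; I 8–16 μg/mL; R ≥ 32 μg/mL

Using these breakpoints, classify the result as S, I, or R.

S

Nitrofurantoin: 1 μg/mL is ≤ 4 μg/mL — S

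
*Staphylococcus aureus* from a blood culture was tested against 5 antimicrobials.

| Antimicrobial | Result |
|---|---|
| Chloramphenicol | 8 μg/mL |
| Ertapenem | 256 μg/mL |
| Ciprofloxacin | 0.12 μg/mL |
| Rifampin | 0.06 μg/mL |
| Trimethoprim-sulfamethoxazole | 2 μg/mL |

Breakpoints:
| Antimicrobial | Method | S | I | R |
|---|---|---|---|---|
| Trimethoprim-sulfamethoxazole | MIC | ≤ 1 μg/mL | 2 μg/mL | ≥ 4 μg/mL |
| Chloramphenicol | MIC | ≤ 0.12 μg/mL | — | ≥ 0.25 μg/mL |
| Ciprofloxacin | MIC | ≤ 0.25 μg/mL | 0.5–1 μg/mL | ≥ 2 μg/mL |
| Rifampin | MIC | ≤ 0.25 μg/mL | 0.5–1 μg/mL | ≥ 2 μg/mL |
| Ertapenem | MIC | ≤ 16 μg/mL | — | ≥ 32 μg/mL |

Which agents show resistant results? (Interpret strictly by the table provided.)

chloramphenicol, ertapenem

Chloramphenicol 8 μg/mL: ≥ 0.25 μg/mL ⇒ R
Ertapenem (256 μg/mL) ≥ 32 μg/mL — resistant
Ciprofloxacin 0.12 μg/mL: ≤ 0.25 μg/mL → susceptible
Rifampin: 0.06 μg/mL is ≤ 0.25 μg/mL ⇒ susceptible
Trimethoprim-sulfamethoxazole (2 μg/mL) = 2 μg/mL → Intermediate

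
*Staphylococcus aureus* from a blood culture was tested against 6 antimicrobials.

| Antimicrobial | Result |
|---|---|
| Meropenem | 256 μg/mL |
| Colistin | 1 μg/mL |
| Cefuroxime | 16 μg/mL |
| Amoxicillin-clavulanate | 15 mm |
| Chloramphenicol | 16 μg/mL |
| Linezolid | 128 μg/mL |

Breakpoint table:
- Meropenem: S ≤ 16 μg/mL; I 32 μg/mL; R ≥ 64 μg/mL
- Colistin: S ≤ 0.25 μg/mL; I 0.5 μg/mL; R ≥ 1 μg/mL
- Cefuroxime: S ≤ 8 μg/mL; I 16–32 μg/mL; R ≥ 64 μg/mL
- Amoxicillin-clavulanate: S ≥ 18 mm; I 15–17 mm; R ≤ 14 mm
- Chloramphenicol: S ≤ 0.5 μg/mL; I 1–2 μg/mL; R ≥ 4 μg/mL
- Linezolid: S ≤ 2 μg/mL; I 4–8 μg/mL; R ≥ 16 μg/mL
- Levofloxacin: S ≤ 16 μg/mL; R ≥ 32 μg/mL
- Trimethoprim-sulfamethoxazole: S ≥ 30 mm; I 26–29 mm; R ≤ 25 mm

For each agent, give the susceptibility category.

Meropenem: 256 μg/mL is ≥ 64 μg/mL ⇒ R
Colistin 1 μg/mL: ≥ 1 μg/mL → Resistant
Cefuroxime: 16 μg/mL is in 16–32 μg/mL — I
Amoxicillin-clavulanate (15 mm) in 15–17 mm ⇒ intermediate
Chloramphenicol (16 μg/mL) ≥ 4 μg/mL ⇒ Resistant
Linezolid 128 μg/mL: ≥ 16 μg/mL ⇒ R

R, R, I, I, R, R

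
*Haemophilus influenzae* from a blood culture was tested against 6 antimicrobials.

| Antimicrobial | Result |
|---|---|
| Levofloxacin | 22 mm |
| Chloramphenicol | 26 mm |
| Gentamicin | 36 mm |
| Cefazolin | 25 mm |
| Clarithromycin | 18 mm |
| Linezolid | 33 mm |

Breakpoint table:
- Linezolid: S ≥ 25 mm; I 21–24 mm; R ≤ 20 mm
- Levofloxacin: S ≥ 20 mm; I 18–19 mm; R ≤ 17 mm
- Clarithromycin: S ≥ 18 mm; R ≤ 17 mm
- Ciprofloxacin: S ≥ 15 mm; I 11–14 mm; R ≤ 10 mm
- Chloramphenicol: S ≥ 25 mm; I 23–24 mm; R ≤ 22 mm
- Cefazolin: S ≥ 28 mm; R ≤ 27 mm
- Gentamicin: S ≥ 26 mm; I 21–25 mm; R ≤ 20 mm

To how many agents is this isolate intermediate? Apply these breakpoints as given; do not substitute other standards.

Levofloxacin: 22 mm is ≥ 20 mm — S
Chloramphenicol (26 mm) ≥ 25 mm ⇒ susceptible
Gentamicin: 36 mm is ≥ 26 mm → S
Cefazolin 25 mm: ≤ 27 mm ⇒ Resistant
Clarithromycin 18 mm: ≥ 18 mm — susceptible
Linezolid 33 mm: ≥ 25 mm → S
Intermediate: 0

0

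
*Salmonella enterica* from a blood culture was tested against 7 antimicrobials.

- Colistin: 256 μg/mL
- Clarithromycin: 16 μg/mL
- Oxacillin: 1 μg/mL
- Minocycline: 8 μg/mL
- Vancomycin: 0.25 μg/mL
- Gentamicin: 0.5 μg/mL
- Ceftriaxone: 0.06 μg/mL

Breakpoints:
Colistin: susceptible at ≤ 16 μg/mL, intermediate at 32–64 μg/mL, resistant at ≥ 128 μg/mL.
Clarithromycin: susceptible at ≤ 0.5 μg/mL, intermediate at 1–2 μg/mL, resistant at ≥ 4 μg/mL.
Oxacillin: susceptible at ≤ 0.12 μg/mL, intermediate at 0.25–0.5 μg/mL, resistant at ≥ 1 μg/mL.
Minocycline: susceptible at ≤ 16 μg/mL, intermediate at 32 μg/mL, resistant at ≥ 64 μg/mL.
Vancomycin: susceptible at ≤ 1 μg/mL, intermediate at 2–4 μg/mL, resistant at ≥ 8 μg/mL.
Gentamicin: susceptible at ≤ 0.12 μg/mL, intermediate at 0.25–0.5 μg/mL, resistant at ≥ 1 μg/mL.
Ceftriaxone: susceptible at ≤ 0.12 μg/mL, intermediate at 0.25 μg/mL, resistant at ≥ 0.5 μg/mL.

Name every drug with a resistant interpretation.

colistin, clarithromycin, oxacillin

Colistin: 256 μg/mL is ≥ 128 μg/mL ⇒ Resistant
Clarithromycin (16 μg/mL) ≥ 4 μg/mL → resistant
Oxacillin (1 μg/mL) ≥ 1 μg/mL → R
Minocycline: 8 μg/mL is ≤ 16 μg/mL ⇒ S
Vancomycin (0.25 μg/mL) ≤ 1 μg/mL → susceptible
Gentamicin (0.5 μg/mL) in 0.25–0.5 μg/mL → I
Ceftriaxone: 0.06 μg/mL is ≤ 0.12 μg/mL ⇒ Susceptible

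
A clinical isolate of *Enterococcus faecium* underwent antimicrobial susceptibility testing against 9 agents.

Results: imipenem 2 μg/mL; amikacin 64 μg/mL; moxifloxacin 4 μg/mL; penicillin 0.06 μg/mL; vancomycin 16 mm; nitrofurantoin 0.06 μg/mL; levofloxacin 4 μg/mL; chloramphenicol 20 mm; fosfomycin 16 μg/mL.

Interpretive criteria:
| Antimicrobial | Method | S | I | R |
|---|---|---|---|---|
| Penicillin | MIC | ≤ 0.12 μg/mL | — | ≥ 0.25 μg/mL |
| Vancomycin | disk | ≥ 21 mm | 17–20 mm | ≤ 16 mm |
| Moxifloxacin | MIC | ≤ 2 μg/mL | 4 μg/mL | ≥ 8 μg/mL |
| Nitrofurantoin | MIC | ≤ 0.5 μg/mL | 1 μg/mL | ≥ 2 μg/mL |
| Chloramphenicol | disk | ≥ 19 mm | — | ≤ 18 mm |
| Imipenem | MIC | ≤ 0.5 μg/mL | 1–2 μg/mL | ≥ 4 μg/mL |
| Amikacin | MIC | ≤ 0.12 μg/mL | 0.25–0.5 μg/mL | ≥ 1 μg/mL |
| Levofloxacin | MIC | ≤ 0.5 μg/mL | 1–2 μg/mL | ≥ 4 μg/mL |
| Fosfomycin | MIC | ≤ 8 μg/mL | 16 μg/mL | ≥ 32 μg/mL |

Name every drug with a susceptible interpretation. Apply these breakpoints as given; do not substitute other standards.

Imipenem 2 μg/mL: in 1–2 μg/mL — intermediate
Amikacin (64 μg/mL) ≥ 1 μg/mL → resistant
Moxifloxacin: 4 μg/mL is = 4 μg/mL → I
Penicillin: 0.06 μg/mL is ≤ 0.12 μg/mL → susceptible
Vancomycin 16 mm: ≤ 16 mm — R
Nitrofurantoin (0.06 μg/mL) ≤ 0.5 μg/mL — Susceptible
Levofloxacin 4 μg/mL: ≥ 4 μg/mL — R
Chloramphenicol (20 mm) ≥ 19 mm → Susceptible
Fosfomycin 16 μg/mL: = 16 μg/mL → intermediate

penicillin, nitrofurantoin, chloramphenicol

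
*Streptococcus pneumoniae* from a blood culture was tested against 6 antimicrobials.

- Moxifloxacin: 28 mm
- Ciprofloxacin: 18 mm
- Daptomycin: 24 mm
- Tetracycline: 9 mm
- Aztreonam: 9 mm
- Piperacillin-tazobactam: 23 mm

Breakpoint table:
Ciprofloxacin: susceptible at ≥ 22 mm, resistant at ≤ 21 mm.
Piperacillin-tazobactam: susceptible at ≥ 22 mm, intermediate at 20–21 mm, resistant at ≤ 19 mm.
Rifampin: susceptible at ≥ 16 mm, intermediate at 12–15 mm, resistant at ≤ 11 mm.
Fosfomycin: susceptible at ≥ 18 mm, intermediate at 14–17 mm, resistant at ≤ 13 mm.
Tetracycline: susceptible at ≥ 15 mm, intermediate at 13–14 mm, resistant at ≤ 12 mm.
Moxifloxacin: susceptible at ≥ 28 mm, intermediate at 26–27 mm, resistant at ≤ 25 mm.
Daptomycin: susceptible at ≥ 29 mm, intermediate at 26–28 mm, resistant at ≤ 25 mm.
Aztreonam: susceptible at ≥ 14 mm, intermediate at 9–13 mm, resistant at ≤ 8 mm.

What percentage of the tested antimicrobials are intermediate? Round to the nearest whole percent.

Moxifloxacin: 28 mm is ≥ 28 mm — Susceptible
Ciprofloxacin (18 mm) ≤ 21 mm → resistant
Daptomycin (24 mm) ≤ 25 mm ⇒ resistant
Tetracycline 9 mm: ≤ 12 mm — Resistant
Aztreonam (9 mm) in 9–13 mm — Intermediate
Piperacillin-tazobactam: 23 mm is ≥ 22 mm — susceptible
Intermediate: 1/6

17%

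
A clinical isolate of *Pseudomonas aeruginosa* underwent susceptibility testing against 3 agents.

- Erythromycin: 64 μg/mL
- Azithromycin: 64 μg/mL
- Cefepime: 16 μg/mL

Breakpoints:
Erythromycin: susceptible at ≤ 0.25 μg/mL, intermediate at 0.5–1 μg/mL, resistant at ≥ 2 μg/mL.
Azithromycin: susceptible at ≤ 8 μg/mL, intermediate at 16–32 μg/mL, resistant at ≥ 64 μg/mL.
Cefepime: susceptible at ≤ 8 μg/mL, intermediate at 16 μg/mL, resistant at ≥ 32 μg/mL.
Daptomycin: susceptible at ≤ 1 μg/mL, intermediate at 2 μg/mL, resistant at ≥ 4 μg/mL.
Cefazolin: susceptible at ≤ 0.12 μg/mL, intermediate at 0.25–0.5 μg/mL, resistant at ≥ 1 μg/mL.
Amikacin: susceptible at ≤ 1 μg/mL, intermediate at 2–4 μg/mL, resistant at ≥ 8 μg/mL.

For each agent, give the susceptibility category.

R, R, I

Erythromycin: 64 μg/mL is ≥ 2 μg/mL — Resistant
Azithromycin 64 μg/mL: ≥ 64 μg/mL — R
Cefepime: 16 μg/mL is = 16 μg/mL — I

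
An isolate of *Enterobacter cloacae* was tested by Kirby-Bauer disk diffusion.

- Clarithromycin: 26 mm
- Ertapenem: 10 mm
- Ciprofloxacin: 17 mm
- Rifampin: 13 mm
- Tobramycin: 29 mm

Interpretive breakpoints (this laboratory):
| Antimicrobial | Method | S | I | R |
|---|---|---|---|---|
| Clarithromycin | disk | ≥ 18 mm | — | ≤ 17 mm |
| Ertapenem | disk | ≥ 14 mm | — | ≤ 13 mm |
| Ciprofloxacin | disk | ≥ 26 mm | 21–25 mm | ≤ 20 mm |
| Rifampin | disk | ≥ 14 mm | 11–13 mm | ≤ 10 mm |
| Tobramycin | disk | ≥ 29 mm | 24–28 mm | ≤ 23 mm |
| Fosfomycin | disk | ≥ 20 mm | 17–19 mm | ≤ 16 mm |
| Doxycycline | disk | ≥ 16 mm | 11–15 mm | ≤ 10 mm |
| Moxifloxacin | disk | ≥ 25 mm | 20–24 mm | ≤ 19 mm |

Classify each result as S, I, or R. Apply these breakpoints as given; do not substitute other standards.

Clarithromycin (26 mm) ≥ 18 mm — S
Ertapenem 10 mm: ≤ 13 mm ⇒ Resistant
Ciprofloxacin: 17 mm is ≤ 20 mm — R
Rifampin 13 mm: in 11–13 mm ⇒ I
Tobramycin (29 mm) ≥ 29 mm → susceptible

S, R, R, I, S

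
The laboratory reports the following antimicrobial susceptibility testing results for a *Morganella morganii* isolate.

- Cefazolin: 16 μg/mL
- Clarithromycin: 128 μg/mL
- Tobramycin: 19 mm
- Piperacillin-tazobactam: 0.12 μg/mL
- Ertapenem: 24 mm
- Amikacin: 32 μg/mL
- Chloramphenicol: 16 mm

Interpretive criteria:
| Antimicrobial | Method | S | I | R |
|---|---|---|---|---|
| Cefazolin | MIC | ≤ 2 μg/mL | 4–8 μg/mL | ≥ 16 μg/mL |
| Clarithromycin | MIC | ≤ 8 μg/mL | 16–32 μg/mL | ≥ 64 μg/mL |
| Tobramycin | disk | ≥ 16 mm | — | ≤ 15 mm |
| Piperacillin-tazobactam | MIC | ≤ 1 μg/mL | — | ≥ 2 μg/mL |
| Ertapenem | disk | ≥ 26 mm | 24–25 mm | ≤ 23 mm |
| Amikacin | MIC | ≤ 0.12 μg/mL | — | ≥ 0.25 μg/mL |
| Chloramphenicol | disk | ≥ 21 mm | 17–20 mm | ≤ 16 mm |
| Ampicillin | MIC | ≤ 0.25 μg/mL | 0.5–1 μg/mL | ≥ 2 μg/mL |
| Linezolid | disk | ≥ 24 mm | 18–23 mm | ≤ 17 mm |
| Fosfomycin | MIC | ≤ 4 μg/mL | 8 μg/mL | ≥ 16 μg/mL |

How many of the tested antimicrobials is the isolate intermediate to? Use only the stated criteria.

1

Cefazolin: 16 μg/mL is ≥ 16 μg/mL ⇒ Resistant
Clarithromycin 128 μg/mL: ≥ 64 μg/mL ⇒ R
Tobramycin: 19 mm is ≥ 16 mm → susceptible
Piperacillin-tazobactam 0.12 μg/mL: ≤ 1 μg/mL ⇒ susceptible
Ertapenem: 24 mm is in 24–25 mm ⇒ I
Amikacin: 32 μg/mL is ≥ 0.25 μg/mL → resistant
Chloramphenicol (16 mm) ≤ 16 mm ⇒ resistant
Intermediate: 1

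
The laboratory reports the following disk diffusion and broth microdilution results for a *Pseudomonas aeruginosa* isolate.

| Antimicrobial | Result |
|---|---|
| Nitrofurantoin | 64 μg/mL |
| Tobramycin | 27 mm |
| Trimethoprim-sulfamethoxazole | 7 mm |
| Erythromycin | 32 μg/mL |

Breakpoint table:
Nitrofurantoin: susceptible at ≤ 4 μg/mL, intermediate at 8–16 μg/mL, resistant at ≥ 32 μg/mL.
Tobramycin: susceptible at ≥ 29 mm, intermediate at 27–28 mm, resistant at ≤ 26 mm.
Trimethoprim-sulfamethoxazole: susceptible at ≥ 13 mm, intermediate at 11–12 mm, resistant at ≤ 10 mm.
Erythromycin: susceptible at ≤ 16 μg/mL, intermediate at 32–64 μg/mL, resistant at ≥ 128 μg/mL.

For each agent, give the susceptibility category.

Nitrofurantoin: 64 μg/mL is ≥ 32 μg/mL ⇒ resistant
Tobramycin (27 mm) in 27–28 mm → Intermediate
Trimethoprim-sulfamethoxazole (7 mm) ≤ 10 mm ⇒ Resistant
Erythromycin (32 μg/mL) in 32–64 μg/mL ⇒ intermediate

R, I, R, I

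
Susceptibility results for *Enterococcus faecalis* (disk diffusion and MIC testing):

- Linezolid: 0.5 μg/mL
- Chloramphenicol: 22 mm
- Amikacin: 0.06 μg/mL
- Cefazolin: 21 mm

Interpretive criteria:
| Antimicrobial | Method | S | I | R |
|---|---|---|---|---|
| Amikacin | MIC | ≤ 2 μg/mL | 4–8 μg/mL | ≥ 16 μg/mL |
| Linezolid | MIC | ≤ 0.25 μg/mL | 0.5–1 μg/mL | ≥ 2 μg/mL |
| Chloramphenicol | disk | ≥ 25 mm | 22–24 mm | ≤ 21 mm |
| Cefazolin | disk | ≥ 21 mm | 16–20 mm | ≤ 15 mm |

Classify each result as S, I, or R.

Linezolid (0.5 μg/mL) in 0.5–1 μg/mL → intermediate
Chloramphenicol (22 mm) in 22–24 mm ⇒ I
Amikacin (0.06 μg/mL) ≤ 2 μg/mL — susceptible
Cefazolin 21 mm: ≥ 21 mm ⇒ susceptible

I, I, S, S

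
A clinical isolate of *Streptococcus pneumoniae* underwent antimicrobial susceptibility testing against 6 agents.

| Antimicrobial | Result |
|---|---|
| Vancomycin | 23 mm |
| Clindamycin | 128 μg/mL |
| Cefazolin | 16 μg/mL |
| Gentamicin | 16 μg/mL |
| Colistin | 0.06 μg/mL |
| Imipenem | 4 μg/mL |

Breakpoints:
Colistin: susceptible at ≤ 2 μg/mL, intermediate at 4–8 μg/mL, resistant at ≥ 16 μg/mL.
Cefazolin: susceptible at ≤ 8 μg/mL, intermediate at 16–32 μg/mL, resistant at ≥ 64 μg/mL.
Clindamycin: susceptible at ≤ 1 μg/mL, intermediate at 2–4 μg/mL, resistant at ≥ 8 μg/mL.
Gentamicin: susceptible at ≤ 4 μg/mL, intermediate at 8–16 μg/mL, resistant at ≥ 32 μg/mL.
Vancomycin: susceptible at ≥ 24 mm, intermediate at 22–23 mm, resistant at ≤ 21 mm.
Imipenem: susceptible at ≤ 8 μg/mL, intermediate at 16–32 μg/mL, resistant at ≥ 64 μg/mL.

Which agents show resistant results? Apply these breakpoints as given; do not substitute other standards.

Vancomycin 23 mm: in 22–23 mm — intermediate
Clindamycin: 128 μg/mL is ≥ 8 μg/mL → Resistant
Cefazolin: 16 μg/mL is in 16–32 μg/mL ⇒ intermediate
Gentamicin: 16 μg/mL is in 8–16 μg/mL — intermediate
Colistin 0.06 μg/mL: ≤ 2 μg/mL → Susceptible
Imipenem 4 μg/mL: ≤ 8 μg/mL ⇒ susceptible

clindamycin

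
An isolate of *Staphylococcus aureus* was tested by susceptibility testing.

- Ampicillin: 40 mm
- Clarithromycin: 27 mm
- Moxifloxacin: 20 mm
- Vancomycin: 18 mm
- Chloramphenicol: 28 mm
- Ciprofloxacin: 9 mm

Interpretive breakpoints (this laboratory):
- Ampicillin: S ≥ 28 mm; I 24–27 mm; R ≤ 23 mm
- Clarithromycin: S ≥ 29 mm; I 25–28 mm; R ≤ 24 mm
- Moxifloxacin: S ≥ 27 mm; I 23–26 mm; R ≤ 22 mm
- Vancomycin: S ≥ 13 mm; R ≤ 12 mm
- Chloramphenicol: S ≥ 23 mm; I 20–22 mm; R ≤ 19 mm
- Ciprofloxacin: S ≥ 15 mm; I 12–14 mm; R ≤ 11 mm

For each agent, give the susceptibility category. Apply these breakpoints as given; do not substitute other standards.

Ampicillin: 40 mm is ≥ 28 mm — Susceptible
Clarithromycin 27 mm: in 25–28 mm ⇒ Intermediate
Moxifloxacin (20 mm) ≤ 22 mm — R
Vancomycin (18 mm) ≥ 13 mm ⇒ susceptible
Chloramphenicol (28 mm) ≥ 23 mm ⇒ Susceptible
Ciprofloxacin: 9 mm is ≤ 11 mm ⇒ resistant

S, I, R, S, S, R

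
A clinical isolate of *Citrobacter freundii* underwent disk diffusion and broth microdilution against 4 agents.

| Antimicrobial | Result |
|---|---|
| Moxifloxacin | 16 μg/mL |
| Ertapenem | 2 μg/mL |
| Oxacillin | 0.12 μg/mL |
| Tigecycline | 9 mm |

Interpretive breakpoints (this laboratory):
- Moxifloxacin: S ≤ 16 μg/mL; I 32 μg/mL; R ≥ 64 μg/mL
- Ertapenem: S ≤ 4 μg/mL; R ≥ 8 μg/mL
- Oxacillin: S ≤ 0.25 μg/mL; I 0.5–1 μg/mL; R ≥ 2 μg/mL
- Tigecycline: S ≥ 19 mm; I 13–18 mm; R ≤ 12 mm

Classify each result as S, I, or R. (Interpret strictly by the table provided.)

S, S, S, R

Moxifloxacin 16 μg/mL: ≤ 16 μg/mL — susceptible
Ertapenem (2 μg/mL) ≤ 4 μg/mL — S
Oxacillin 0.12 μg/mL: ≤ 0.25 μg/mL → susceptible
Tigecycline: 9 mm is ≤ 12 mm ⇒ resistant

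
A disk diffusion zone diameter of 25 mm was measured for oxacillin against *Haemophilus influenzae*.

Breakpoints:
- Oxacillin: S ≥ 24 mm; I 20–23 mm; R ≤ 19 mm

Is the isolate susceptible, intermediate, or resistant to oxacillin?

Susceptible

Oxacillin: 25 mm is ≥ 24 mm ⇒ susceptible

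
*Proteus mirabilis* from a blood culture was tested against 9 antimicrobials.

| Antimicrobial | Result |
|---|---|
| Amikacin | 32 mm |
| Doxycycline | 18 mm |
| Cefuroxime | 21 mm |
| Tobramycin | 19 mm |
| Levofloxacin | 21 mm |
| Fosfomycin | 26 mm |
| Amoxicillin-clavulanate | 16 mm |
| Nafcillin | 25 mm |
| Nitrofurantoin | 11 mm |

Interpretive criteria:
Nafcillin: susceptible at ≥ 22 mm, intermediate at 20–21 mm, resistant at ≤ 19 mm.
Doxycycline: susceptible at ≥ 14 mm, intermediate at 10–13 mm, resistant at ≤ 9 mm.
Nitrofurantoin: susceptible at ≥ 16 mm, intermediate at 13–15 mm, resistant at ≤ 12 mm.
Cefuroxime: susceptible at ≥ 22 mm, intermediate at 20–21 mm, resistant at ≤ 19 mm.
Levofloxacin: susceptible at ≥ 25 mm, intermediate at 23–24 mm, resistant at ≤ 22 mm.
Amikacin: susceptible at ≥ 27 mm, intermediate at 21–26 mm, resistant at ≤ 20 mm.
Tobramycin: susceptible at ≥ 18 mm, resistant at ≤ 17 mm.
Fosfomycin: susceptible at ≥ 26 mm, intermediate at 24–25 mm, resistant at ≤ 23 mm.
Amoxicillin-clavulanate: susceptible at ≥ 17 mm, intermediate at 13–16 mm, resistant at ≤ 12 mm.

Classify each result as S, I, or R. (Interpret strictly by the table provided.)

S, S, I, S, R, S, I, S, R

Amikacin: 32 mm is ≥ 27 mm — S
Doxycycline 18 mm: ≥ 14 mm — susceptible
Cefuroxime 21 mm: in 20–21 mm ⇒ I
Tobramycin 19 mm: ≥ 18 mm ⇒ S
Levofloxacin 21 mm: ≤ 22 mm — resistant
Fosfomycin: 26 mm is ≥ 26 mm ⇒ S
Amoxicillin-clavulanate: 16 mm is in 13–16 mm → intermediate
Nafcillin 25 mm: ≥ 22 mm → S
Nitrofurantoin (11 mm) ≤ 12 mm → resistant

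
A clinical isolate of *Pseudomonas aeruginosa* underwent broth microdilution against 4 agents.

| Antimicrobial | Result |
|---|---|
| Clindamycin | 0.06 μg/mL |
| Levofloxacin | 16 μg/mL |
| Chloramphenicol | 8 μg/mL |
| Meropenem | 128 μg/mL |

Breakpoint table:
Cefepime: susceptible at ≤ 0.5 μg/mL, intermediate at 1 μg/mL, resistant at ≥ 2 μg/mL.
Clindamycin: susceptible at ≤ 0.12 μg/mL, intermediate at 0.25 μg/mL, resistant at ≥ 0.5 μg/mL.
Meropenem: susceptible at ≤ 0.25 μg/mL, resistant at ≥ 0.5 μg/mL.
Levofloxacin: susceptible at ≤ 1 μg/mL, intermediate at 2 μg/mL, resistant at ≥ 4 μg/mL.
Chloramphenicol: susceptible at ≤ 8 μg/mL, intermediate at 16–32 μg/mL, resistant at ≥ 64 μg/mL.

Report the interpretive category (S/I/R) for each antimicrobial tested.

S, R, S, R

Clindamycin: 0.06 μg/mL is ≤ 0.12 μg/mL ⇒ susceptible
Levofloxacin 16 μg/mL: ≥ 4 μg/mL → R
Chloramphenicol: 8 μg/mL is ≤ 8 μg/mL — Susceptible
Meropenem 128 μg/mL: ≥ 0.5 μg/mL → R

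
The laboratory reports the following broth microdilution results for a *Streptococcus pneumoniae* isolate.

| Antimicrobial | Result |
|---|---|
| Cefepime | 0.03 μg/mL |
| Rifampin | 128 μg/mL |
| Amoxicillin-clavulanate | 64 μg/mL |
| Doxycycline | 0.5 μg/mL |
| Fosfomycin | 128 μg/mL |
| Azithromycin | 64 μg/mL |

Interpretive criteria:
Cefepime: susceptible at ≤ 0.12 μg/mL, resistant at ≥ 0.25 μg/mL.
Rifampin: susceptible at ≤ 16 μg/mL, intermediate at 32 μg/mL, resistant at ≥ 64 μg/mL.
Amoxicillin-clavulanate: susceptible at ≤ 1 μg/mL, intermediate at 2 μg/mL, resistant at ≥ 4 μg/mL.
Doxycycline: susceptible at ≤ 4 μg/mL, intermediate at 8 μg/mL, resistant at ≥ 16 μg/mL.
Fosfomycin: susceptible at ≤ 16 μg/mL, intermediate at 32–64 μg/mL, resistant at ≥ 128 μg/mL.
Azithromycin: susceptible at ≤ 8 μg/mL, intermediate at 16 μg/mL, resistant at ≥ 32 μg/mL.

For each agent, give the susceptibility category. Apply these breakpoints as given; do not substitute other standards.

S, R, R, S, R, R

Cefepime (0.03 μg/mL) ≤ 0.12 μg/mL — susceptible
Rifampin 128 μg/mL: ≥ 64 μg/mL ⇒ Resistant
Amoxicillin-clavulanate 64 μg/mL: ≥ 4 μg/mL ⇒ R
Doxycycline 0.5 μg/mL: ≤ 4 μg/mL → S
Fosfomycin: 128 μg/mL is ≥ 128 μg/mL — R
Azithromycin: 64 μg/mL is ≥ 32 μg/mL — R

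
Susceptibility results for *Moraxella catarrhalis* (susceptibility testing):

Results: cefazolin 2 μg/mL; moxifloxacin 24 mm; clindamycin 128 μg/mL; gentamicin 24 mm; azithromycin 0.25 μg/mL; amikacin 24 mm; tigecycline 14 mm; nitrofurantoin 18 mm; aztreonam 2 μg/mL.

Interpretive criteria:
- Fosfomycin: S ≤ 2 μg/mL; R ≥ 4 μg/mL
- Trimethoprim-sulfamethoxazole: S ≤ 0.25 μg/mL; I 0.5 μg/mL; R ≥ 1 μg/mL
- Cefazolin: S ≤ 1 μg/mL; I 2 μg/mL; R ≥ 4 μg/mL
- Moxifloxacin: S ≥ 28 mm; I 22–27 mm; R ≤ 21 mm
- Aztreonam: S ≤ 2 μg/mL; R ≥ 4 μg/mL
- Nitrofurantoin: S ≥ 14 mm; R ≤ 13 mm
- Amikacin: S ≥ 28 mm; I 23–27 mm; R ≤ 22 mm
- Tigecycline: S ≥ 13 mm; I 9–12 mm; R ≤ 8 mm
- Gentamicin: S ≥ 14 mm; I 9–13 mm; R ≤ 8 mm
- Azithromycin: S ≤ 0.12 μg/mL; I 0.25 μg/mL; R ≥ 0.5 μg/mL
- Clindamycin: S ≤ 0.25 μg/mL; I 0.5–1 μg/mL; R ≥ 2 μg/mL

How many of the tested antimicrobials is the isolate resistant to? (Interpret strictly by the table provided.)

1

Cefazolin 2 μg/mL: = 2 μg/mL ⇒ I
Moxifloxacin (24 mm) in 22–27 mm ⇒ I
Clindamycin (128 μg/mL) ≥ 2 μg/mL → R
Gentamicin (24 mm) ≥ 14 mm — susceptible
Azithromycin: 0.25 μg/mL is = 0.25 μg/mL ⇒ Intermediate
Amikacin 24 mm: in 23–27 mm ⇒ intermediate
Tigecycline (14 mm) ≥ 13 mm → susceptible
Nitrofurantoin: 18 mm is ≥ 14 mm → susceptible
Aztreonam 2 μg/mL: ≤ 2 μg/mL → Susceptible
Resistant: 1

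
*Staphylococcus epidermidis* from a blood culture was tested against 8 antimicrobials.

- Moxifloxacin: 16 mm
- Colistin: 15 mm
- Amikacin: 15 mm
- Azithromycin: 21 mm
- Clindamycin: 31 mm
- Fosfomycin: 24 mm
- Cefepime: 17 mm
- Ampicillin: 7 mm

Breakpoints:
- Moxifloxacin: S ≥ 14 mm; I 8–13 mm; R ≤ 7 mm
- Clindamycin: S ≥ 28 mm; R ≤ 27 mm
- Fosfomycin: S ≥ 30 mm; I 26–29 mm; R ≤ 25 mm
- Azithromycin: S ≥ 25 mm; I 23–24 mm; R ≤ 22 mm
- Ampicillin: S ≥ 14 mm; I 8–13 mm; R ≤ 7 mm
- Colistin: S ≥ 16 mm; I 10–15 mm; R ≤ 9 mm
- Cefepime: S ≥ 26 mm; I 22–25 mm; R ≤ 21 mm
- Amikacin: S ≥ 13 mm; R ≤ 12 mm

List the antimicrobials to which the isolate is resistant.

Moxifloxacin 16 mm: ≥ 14 mm — susceptible
Colistin 15 mm: in 10–15 mm ⇒ I
Amikacin 15 mm: ≥ 13 mm → susceptible
Azithromycin (21 mm) ≤ 22 mm ⇒ Resistant
Clindamycin: 31 mm is ≥ 28 mm — Susceptible
Fosfomycin: 24 mm is ≤ 25 mm ⇒ Resistant
Cefepime (17 mm) ≤ 21 mm → Resistant
Ampicillin: 7 mm is ≤ 7 mm → Resistant

azithromycin, fosfomycin, cefepime, ampicillin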